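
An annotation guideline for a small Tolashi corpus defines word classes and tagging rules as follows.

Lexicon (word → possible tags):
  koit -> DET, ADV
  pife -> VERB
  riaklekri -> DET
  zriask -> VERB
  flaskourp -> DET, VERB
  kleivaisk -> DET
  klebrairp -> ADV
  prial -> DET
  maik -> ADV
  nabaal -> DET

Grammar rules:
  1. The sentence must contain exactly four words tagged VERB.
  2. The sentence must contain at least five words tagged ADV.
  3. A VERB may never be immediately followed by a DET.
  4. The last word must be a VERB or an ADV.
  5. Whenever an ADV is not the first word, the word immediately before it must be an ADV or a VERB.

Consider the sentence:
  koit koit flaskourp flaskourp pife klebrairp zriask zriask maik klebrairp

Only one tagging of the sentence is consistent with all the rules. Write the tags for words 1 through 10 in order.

ADV ADV DET VERB VERB ADV VERB VERB ADV ADV

Candidates per position — 1:koit {DET,ADV}; 2:koit {DET,ADV}; 3:flaskourp {DET,VERB}; 4:flaskourp {DET,VERB}; 5:pife {VERB}; 6:klebrairp {ADV}; 7:zriask {VERB}; 8:zriask {VERB}; 9:maik {ADV}; 10:klebrairp {ADV}.
At position 1, choosing DET makes rule 2 impossible to satisfy; hence ADV.
At position 2, choosing DET makes rule 2 impossible to satisfy; hence ADV.
The remaining ambiguous positions (3, 4) are resolved jointly — only one combination satisfies every rule.
So the tagging must be: ADV ADV DET VERB VERB ADV VERB VERB ADV ADV.
Check: rule 1 ✓; rule 2 ✓; rule 3 ✓; rule 4 ✓; rule 5 ✓.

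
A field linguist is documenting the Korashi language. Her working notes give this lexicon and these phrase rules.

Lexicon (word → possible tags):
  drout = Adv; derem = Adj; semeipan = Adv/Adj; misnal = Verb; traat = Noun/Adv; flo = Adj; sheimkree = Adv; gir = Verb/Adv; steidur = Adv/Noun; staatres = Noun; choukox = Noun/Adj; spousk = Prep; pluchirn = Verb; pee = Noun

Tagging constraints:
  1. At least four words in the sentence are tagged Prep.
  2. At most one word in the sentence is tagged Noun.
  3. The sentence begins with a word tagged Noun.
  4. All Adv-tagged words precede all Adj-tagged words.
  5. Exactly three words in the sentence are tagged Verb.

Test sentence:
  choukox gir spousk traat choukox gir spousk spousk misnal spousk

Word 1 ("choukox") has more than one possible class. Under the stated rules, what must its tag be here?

Noun

Candidates per position — 1:choukox {Noun,Adj}; 2:gir {Verb,Adv}; 3:spousk {Prep}; 4:traat {Noun,Adv}; 5:choukox {Noun,Adj}; 6:gir {Verb,Adv}; 7:spousk {Prep}; 8:spousk {Prep}; 9:misnal {Verb}; 10:spousk {Prep}.
If word 1 were Adj, no tagging could satisfy rule 3; so word 1 is Noun.
If word 2 were Adv, no tagging could satisfy rule 5; so word 2 is Verb.
If word 4 were Noun, no tagging could satisfy rule 2; so word 4 is Adv.
If word 5 were Noun, no tagging could satisfy rule 2; so word 5 is Adj.
If word 6 were Adv, no tagging could satisfy rule 4; so word 6 is Verb.
So the tagging must be: Noun Verb Prep Adv Adj Verb Prep Prep Verb Prep.
Rule-by-rule: rule 1 satisfied; rule 2 satisfied; rule 3 satisfied; rule 4 satisfied; rule 5 satisfied.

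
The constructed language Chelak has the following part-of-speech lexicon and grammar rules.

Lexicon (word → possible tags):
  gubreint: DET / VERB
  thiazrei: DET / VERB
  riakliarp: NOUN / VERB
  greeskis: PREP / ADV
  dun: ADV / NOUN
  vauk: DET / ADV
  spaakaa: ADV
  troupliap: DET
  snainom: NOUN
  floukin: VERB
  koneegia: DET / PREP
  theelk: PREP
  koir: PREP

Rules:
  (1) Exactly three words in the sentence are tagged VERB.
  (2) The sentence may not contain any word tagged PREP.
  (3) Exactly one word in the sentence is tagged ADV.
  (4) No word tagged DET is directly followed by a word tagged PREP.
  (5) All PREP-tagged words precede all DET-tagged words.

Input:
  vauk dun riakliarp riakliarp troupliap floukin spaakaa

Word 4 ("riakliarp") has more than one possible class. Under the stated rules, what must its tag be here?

VERB

Candidates per position — 1:vauk {DET,ADV}; 2:dun {ADV,NOUN}; 3:riakliarp {NOUN,VERB}; 4:riakliarp {NOUN,VERB}; 5:troupliap {DET}; 6:floukin {VERB}; 7:spaakaa {ADV}.
If word 1 were ADV, no tagging could satisfy rule 3; so word 1 is DET.
If word 2 were ADV, no tagging could satisfy rule 3; so word 2 is NOUN.
If word 3 were NOUN, no tagging could satisfy rule 1; so word 3 is VERB.
If word 4 were NOUN, no tagging could satisfy rule 1; so word 4 is VERB.
So the tagging must be: DET NOUN VERB VERB DET VERB ADV.
Check: rule 1 ✓; rule 2 ✓; rule 3 ✓; rule 4 ✓; rule 5 ✓.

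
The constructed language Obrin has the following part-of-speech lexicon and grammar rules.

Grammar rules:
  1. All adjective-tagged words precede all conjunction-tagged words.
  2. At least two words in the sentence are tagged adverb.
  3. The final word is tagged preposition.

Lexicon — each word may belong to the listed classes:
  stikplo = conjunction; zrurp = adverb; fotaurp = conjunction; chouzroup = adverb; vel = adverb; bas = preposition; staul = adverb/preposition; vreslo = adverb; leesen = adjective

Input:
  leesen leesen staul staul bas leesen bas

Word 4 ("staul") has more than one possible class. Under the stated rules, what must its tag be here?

adverb

Candidates per position — 1:leesen {adjective}; 2:leesen {adjective}; 3:staul {adverb,preposition}; 4:staul {adverb,preposition}; 5:bas {preposition}; 6:leesen {adjective}; 7:bas {preposition}.
Position 3: tagging it preposition would leave rule 2 unsatisfiable, so it must be adverb.
Position 4: tagging it preposition would leave rule 2 unsatisfiable, so it must be adverb.
The unique satisfying tagging is: adjective adjective adverb adverb preposition adjective preposition.
Check: rule 1 ok; rule 2 ok; rule 3 ok.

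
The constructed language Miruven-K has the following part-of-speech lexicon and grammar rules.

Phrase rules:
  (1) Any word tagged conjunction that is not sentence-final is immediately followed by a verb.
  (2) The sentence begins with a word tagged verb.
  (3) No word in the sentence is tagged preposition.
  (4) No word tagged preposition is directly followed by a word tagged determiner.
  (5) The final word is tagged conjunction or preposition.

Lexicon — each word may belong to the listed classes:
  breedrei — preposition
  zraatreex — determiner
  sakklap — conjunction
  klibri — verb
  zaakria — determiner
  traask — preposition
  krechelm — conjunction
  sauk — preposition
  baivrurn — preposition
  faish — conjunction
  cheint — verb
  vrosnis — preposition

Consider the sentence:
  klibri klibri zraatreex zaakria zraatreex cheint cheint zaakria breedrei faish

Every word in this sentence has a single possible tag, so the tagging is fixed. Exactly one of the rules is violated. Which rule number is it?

Fixed tagging: verb verb determiner determiner determiner verb verb determiner preposition conjunction.
Checking each rule: R1 holds, R2 holds, R3 violated, R4 holds, R5 holds.
Only rule 3 fails.

3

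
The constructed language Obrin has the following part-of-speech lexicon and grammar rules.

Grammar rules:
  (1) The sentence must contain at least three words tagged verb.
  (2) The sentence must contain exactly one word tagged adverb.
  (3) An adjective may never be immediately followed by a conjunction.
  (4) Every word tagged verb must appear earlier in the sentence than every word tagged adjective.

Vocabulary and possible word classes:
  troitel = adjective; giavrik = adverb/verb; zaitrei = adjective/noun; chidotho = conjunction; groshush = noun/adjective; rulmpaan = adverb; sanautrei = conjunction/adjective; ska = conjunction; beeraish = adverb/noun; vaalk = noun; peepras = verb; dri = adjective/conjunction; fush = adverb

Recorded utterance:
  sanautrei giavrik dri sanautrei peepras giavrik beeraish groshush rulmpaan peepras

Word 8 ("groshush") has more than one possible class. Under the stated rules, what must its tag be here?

Candidates per position — 1:sanautrei {conjunction,adjective}; 2:giavrik {adverb,verb}; 3:dri {adjective,conjunction}; 4:sanautrei {conjunction,adjective}; 5:peepras {verb}; 6:giavrik {adverb,verb}; 7:beeraish {adverb,noun}; 8:groshush {noun,adjective}; 9:rulmpaan {adverb}; 10:peepras {verb}.
At position 1, choosing adjective makes rule 4 impossible to satisfy; hence conjunction.
At position 2, choosing adverb makes rule 2 impossible to satisfy; hence verb.
At position 3, choosing adjective makes rule 4 impossible to satisfy; hence conjunction.
At position 4, choosing adjective makes rule 4 impossible to satisfy; hence conjunction.
At position 6, choosing adverb makes rule 2 impossible to satisfy; hence verb.
At position 7, choosing adverb makes rule 2 impossible to satisfy; hence noun.
At position 8, choosing adjective makes rule 4 impossible to satisfy; hence noun.
So the tagging must be: conjunction verb conjunction conjunction verb verb noun noun adverb verb.
Check: rule 1 ✓; rule 2 ✓; rule 3 ✓; rule 4 ✓.

noun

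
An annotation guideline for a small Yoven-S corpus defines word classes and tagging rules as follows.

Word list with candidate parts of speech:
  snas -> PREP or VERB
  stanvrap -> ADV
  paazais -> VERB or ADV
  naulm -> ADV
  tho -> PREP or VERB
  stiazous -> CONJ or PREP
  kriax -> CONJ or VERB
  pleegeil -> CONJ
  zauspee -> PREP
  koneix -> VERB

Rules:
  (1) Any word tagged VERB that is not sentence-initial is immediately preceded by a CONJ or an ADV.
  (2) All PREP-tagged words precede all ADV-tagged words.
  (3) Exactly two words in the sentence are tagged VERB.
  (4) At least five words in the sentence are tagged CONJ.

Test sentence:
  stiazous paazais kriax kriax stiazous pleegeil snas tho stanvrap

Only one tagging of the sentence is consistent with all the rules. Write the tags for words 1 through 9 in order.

Candidates per position — 1:stiazous {CONJ,PREP}; 2:paazais {VERB,ADV}; 3:kriax {CONJ,VERB}; 4:kriax {CONJ,VERB}; 5:stiazous {CONJ,PREP}; 6:pleegeil {CONJ}; 7:snas {PREP,VERB}; 8:tho {PREP,VERB}; 9:stanvrap {ADV}.
Word 1 cannot be PREP — rule 4 would then fail for every completion. It is CONJ.
Word 3 cannot be VERB — rule 4 would then fail for every completion. It is CONJ.
Word 4 cannot be VERB — rule 4 would then fail for every completion. It is CONJ.
Word 5 cannot be PREP — rule 4 would then fail for every completion. It is CONJ.
Word 8 cannot be VERB — rule 1 would then fail for every completion. It is PREP.
Word 2 cannot be ADV — rule 2 would then fail for every completion. It is VERB.
Word 7 cannot be PREP — rule 3 would then fail for every completion. It is VERB.
The unique satisfying tagging is: CONJ VERB CONJ CONJ CONJ CONJ VERB PREP ADV.
Rule-by-rule: rule 1 holds; rule 2 holds; rule 3 holds; rule 4 holds.

CONJ VERB CONJ CONJ CONJ CONJ VERB PREP ADV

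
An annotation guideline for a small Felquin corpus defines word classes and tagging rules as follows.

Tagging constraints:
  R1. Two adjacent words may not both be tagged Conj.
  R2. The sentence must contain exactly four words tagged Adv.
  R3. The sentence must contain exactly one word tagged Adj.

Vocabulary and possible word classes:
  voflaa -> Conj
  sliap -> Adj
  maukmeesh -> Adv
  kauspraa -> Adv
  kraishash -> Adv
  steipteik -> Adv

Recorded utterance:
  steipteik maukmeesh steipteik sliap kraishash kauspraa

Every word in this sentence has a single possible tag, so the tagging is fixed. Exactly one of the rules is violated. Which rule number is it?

Fixed tagging: Adv Adv Adv Adj Adv Adv.
Rule check: R1 ok, R2 fails, R3 ok.
Only rule 2 fails.

2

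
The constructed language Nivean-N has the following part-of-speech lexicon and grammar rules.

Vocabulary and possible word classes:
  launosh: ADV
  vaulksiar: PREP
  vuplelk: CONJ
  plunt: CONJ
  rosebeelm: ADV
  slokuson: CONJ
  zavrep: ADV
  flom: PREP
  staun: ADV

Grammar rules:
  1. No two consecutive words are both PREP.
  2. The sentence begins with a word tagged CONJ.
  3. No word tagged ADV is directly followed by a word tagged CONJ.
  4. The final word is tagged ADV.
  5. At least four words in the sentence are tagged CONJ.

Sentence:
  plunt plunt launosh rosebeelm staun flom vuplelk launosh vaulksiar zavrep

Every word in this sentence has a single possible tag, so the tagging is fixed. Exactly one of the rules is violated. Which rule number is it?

Fixed tagging: CONJ CONJ ADV ADV ADV PREP CONJ ADV PREP ADV.
Checking each rule: R1 ✓, R2 ✓, R3 ✓, R4 ✓, R5 ✗.
Only rule 5 fails.

5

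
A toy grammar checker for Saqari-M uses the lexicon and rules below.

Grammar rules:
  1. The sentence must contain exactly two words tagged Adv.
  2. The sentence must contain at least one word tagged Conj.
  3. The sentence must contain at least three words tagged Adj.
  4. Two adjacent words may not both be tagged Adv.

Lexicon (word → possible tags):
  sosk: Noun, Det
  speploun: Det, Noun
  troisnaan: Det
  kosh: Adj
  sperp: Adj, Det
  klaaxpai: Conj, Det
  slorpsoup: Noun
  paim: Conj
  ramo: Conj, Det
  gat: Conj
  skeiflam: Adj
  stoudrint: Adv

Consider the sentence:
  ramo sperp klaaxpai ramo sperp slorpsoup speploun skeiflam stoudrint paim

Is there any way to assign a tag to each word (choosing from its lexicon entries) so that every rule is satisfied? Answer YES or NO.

NO

Candidates per position — 1:ramo {Conj,Det}; 2:sperp {Adj,Det}; 3:klaaxpai {Conj,Det}; 4:ramo {Conj,Det}; 5:sperp {Adj,Det}; 6:slorpsoup {Noun}; 7:speploun {Det,Noun}; 8:skeiflam {Adj}; 9:stoudrint {Adv}; 10:paim {Conj}.
Rule 1 cannot be satisfied by any choice of tags from the lexicon.
So there is no consistent tagging.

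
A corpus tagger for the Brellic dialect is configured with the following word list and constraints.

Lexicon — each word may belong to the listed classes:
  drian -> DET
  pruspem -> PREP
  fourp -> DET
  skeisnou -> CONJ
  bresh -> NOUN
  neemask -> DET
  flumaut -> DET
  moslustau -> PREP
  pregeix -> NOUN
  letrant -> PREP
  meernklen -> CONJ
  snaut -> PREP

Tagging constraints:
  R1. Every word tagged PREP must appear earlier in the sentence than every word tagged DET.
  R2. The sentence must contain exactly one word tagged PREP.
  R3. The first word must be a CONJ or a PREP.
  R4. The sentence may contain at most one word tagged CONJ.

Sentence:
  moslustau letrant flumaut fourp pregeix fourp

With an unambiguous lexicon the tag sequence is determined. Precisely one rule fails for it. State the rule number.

2

Fixed tagging: PREP PREP DET DET NOUN DET.
Applying the rules: R1 pass, R2 fail, R3 pass, R4 pass.
Only rule 2 fails.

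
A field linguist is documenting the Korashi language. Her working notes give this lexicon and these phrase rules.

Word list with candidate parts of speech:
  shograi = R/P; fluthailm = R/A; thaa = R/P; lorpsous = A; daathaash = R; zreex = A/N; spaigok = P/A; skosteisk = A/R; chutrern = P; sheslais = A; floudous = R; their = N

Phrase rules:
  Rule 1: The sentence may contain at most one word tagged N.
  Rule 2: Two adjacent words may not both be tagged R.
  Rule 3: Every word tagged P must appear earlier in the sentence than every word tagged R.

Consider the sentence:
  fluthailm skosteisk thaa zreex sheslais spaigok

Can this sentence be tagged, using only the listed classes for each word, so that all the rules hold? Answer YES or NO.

YES

Candidates per position — 1:fluthailm {R,A}; 2:skosteisk {A,R}; 3:thaa {R,P}; 4:zreex {A,N}; 5:sheslais {A}; 6:spaigok {P,A}.
One satisfying assignment: A A P N A P.
Check: rule 1 holds; rule 2 holds; rule 3 holds.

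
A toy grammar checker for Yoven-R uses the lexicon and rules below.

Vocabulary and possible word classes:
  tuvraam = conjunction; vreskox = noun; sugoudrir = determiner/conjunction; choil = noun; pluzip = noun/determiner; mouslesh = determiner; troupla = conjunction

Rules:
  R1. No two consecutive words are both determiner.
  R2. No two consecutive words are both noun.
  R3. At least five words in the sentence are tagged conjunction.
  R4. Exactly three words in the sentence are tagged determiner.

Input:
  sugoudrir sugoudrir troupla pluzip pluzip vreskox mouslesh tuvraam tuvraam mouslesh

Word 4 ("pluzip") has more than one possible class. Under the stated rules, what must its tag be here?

Candidates per position — 1:sugoudrir {determiner,conjunction}; 2:sugoudrir {determiner,conjunction}; 3:troupla {conjunction}; 4:pluzip {noun,determiner}; 5:pluzip {noun,determiner}; 6:vreskox {noun}; 7:mouslesh {determiner}; 8:tuvraam {conjunction}; 9:tuvraam {conjunction}; 10:mouslesh {determiner}.
At position 1, choosing determiner makes rule 3 impossible to satisfy; hence conjunction.
At position 2, choosing determiner makes rule 3 impossible to satisfy; hence conjunction.
At position 5, choosing noun makes rule 2 impossible to satisfy; hence determiner.
At position 4, choosing determiner makes rule 1 impossible to satisfy; hence noun.
So the tagging must be: conjunction conjunction conjunction noun determiner noun determiner conjunction conjunction determiner.
Rule-by-rule: rule 1 satisfied; rule 2 satisfied; rule 3 satisfied; rule 4 satisfied.

noun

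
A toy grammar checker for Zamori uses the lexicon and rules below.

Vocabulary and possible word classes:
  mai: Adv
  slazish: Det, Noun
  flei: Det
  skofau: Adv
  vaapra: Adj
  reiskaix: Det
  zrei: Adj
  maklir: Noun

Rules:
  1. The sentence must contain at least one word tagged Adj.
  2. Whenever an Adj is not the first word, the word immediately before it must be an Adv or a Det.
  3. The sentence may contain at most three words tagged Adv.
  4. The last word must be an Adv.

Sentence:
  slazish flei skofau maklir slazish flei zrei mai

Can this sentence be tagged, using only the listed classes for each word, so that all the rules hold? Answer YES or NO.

YES

Candidates per position — 1:slazish {Det,Noun}; 2:flei {Det}; 3:skofau {Adv}; 4:maklir {Noun}; 5:slazish {Det,Noun}; 6:flei {Det}; 7:zrei {Adj}; 8:mai {Adv}.
One satisfying assignment: Noun Det Adv Noun Det Det Adj Adv.
Check: rule 1 holds; rule 2 holds; rule 3 holds; rule 4 holds.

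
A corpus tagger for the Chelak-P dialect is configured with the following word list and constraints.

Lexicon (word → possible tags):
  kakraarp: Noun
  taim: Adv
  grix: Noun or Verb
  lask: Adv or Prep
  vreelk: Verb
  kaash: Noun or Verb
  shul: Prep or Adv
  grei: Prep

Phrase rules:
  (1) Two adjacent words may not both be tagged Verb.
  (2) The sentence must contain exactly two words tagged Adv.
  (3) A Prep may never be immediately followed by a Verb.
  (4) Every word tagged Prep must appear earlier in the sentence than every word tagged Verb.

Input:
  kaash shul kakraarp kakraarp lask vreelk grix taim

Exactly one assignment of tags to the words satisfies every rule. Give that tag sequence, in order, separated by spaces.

Noun Prep Noun Noun Adv Verb Noun Adv

Candidates per position — 1:kaash {Noun,Verb}; 2:shul {Prep,Adv}; 3:kakraarp {Noun}; 4:kakraarp {Noun}; 5:lask {Adv,Prep}; 6:vreelk {Verb}; 7:grix {Noun,Verb}; 8:taim {Adv}.
At position 5, choosing Prep makes rule 3 impossible to satisfy; hence Adv.
At position 7, choosing Verb makes rule 1 impossible to satisfy; hence Noun.
At position 2, choosing Adv makes rule 2 impossible to satisfy; hence Prep.
At position 1, choosing Verb makes rule 4 impossible to satisfy; hence Noun.
The unique satisfying tagging is: Noun Prep Noun Noun Adv Verb Noun Adv.
Verifying each rule — rule 1 ok; rule 2 ok; rule 3 ok; rule 4 ok.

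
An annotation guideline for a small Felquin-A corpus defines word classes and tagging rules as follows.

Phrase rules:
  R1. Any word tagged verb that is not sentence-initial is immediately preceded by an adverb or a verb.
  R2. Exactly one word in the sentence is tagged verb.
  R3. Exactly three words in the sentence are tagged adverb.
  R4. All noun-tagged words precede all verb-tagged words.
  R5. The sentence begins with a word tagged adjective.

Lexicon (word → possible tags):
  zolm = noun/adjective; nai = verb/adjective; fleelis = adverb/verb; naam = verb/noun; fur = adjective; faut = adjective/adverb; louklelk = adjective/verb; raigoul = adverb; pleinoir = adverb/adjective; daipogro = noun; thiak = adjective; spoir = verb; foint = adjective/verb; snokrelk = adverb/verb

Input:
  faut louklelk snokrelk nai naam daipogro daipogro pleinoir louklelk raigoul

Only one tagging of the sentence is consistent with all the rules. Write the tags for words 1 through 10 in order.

adjective adjective adverb adjective noun noun noun adverb verb adverb

Candidates per position — 1:faut {adjective,adverb}; 2:louklelk {adjective,verb}; 3:snokrelk {adverb,verb}; 4:nai {verb,adjective}; 5:naam {verb,noun}; 6:daipogro {noun}; 7:daipogro {noun}; 8:pleinoir {adverb,adjective}; 9:louklelk {adjective,verb}; 10:raigoul {adverb}.
If word 1 were adverb, no tagging could satisfy rule 5; so word 1 is adjective.
If word 2 were verb, no tagging could satisfy rule 1; so word 2 is adjective.
If word 3 were verb, no tagging could satisfy rule 1; so word 3 is adverb.
If word 4 were verb, no tagging could satisfy rule 4; so word 4 is adjective.
If word 5 were verb, no tagging could satisfy rule 1; so word 5 is noun.
If word 8 were adjective, no tagging could satisfy rule 3; so word 8 is adverb.
If word 9 were adjective, no tagging could satisfy rule 2; so word 9 is verb.
The only consistent sequence is: adjective adjective adverb adjective noun noun noun adverb verb adverb.
Rule-by-rule: rule 1 holds; rule 2 holds; rule 3 holds; rule 4 holds; rule 5 holds.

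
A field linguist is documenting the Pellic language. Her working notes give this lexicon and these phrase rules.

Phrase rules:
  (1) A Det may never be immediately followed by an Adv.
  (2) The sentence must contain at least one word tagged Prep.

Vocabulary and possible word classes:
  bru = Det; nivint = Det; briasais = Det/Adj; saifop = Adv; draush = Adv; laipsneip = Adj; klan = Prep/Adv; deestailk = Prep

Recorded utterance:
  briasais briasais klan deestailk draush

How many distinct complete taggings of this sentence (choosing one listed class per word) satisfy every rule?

6

Candidates per position — 1:briasais {Det,Adj}; 2:briasais {Det,Adj}; 3:klan {Prep,Adv}; 4:deestailk {Prep}; 5:draush {Adv}.
There are 8 candidate sequences in total.
Checking each against the rules leaves 6 sequences.
Count = 6.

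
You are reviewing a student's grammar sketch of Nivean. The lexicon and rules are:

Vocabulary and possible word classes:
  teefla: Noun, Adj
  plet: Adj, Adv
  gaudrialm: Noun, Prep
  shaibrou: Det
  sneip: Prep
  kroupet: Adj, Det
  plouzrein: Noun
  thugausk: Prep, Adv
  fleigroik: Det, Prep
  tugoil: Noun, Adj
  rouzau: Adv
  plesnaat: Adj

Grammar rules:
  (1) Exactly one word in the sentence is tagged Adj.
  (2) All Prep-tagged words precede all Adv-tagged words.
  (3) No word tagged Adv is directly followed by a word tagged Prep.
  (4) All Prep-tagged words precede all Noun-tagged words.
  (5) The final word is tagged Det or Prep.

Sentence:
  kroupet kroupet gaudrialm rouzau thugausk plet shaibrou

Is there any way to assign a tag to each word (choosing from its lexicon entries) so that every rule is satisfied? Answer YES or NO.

Candidates per position — 1:kroupet {Adj,Det}; 2:kroupet {Adj,Det}; 3:gaudrialm {Noun,Prep}; 4:rouzau {Adv}; 5:thugausk {Prep,Adv}; 6:plet {Adj,Adv}; 7:shaibrou {Det}.
One satisfying assignment: Det Adj Noun Adv Adv Adv Det.
Verifying each rule — rule 1 ok; rule 2 ok; rule 3 ok; rule 4 ok; rule 5 ok.

YES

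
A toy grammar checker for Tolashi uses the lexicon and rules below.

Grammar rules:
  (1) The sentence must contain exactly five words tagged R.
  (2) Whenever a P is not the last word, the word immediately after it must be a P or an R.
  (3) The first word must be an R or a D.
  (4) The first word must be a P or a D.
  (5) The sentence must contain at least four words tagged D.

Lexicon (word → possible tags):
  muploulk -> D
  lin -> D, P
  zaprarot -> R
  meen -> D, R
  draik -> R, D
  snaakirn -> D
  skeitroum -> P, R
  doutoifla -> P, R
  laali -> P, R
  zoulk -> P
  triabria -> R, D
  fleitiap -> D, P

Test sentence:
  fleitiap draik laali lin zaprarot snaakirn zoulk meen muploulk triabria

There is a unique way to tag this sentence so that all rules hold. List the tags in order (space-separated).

Candidates per position — 1:fleitiap {D,P}; 2:draik {R,D}; 3:laali {P,R}; 4:lin {D,P}; 5:zaprarot {R}; 6:snaakirn {D}; 7:zoulk {P}; 8:meen {D,R}; 9:muploulk {D}; 10:triabria {R,D}.
At position 1, choosing P makes rule 3 impossible to satisfy; hence D.
At position 2, choosing D makes rule 1 impossible to satisfy; hence R.
At position 3, choosing P makes rule 1 impossible to satisfy; hence R.
At position 8, choosing D makes rule 1 impossible to satisfy; hence R.
At position 10, choosing D makes rule 1 impossible to satisfy; hence R.
At position 4, choosing P makes rule 5 impossible to satisfy; hence D.
So the tagging must be: D R R D R D P R D R.
Checking: rule 1 satisfied; rule 2 satisfied; rule 3 satisfied; rule 4 satisfied; rule 5 satisfied.

D R R D R D P R D R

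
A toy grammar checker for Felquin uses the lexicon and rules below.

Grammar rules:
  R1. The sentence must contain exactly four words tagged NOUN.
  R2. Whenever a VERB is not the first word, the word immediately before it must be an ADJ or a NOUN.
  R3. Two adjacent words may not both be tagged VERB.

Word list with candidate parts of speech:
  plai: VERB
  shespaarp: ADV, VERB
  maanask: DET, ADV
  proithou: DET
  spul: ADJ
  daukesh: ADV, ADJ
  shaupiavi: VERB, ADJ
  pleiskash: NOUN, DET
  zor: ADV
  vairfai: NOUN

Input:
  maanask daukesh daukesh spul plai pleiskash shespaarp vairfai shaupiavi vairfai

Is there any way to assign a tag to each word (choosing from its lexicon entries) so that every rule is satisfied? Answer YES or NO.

Candidates per position — 1:maanask {DET,ADV}; 2:daukesh {ADV,ADJ}; 3:daukesh {ADV,ADJ}; 4:spul {ADJ}; 5:plai {VERB}; 6:pleiskash {NOUN,DET}; 7:shespaarp {ADV,VERB}; 8:vairfai {NOUN}; 9:shaupiavi {VERB,ADJ}; 10:vairfai {NOUN}.
Rule 1 cannot be satisfied by any choice of tags from the lexicon.
So there is no consistent tagging.

NO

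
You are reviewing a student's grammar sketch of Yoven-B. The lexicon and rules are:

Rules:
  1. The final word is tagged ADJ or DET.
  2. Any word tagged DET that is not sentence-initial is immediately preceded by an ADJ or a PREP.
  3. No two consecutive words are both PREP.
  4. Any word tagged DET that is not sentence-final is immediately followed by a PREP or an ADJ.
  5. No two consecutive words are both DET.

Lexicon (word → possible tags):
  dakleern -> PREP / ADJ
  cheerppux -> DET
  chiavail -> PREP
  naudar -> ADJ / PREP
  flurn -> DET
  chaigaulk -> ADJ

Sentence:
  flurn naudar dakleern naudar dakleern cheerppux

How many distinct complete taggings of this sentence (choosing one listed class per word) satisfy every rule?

Candidates per position — 1:flurn {DET}; 2:naudar {ADJ,PREP}; 3:dakleern {PREP,ADJ}; 4:naudar {ADJ,PREP}; 5:dakleern {PREP,ADJ}; 6:cheerppux {DET}.
There are 16 candidate sequences in total.
Checking each against the rules leaves 8 sequences.
Count = 8.

8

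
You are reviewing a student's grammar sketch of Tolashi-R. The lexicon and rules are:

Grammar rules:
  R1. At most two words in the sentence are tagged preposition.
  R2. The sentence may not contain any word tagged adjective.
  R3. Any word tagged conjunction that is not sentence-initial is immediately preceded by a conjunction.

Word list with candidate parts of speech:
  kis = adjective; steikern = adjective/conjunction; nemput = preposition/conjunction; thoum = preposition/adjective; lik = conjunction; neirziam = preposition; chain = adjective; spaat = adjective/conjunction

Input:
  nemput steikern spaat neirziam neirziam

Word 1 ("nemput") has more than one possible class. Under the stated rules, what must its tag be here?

conjunction

Candidates per position — 1:nemput {preposition,conjunction}; 2:steikern {adjective,conjunction}; 3:spaat {adjective,conjunction}; 4:neirziam {preposition}; 5:neirziam {preposition}.
If word 1 were preposition, no tagging could satisfy rule 1; so word 1 is conjunction.
If word 2 were adjective, no tagging could satisfy rule 2; so word 2 is conjunction.
If word 3 were adjective, no tagging could satisfy rule 2; so word 3 is conjunction.
So the tagging must be: conjunction conjunction conjunction preposition preposition.
Check: rule 1 ok; rule 2 ok; rule 3 ok.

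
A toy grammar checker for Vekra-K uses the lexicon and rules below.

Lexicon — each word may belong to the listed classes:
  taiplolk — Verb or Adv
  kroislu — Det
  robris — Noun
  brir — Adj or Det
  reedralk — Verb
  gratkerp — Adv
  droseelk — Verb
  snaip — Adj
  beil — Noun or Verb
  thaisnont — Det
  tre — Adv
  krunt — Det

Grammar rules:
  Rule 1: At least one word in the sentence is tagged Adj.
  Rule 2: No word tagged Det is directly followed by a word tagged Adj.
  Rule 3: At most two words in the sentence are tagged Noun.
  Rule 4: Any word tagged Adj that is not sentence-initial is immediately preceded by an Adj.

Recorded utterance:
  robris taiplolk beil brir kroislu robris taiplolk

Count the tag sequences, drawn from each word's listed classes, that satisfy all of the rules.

0

Candidates per position — 1:robris {Noun}; 2:taiplolk {Verb,Adv}; 3:beil {Noun,Verb}; 4:brir {Adj,Det}; 5:kroislu {Det}; 6:robris {Noun}; 7:taiplolk {Verb,Adv}.
There are 16 candidate sequences in total.
Every candidate sequence violates at least one rule; no consistent tagging exists.
Count = 0.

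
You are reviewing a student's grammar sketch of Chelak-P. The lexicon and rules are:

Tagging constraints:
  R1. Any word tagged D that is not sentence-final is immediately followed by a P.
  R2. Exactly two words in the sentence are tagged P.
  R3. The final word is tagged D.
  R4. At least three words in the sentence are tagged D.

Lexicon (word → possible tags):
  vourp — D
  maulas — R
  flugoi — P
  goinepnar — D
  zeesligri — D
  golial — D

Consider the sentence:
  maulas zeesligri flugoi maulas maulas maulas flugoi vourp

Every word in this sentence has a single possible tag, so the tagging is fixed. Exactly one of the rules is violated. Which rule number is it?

Fixed tagging: R D P R R R P D.
Rule check: R1 holds, R2 holds, R3 holds, R4 violated.
Only rule 4 fails.

4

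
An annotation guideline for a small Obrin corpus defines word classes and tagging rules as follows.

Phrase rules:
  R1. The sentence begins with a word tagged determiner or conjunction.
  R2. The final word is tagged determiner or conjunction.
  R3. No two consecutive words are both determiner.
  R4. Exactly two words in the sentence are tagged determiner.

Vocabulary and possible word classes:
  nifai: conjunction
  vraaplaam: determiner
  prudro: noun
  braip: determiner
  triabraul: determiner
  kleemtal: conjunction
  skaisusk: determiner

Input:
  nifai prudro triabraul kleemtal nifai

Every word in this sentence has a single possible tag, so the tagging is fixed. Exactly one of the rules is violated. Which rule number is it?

Fixed tagging: conjunction noun determiner conjunction conjunction.
Checking each rule: R1 ok, R2 ok, R3 ok, R4 fails.
Only rule 4 fails.

4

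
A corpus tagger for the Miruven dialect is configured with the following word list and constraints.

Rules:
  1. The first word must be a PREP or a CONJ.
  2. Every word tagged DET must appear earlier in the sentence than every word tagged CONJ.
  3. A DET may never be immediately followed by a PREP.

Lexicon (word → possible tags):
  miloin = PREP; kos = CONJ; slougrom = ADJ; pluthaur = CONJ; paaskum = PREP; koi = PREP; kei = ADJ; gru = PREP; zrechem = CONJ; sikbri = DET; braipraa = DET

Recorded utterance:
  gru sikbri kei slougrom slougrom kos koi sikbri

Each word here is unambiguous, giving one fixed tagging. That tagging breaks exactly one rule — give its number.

2

Fixed tagging: PREP DET ADJ ADJ ADJ CONJ PREP DET.
Checking each rule: R1 pass, R2 fail, R3 pass.
Only rule 2 fails.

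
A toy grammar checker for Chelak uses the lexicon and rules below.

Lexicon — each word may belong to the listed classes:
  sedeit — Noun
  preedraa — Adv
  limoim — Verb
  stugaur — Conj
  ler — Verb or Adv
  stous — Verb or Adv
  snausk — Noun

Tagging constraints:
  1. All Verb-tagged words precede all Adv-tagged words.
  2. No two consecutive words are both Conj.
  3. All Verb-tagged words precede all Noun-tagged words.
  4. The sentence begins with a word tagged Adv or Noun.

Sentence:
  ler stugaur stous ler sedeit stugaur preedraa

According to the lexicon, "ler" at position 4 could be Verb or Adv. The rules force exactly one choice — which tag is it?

Adv

Candidates per position — 1:ler {Verb,Adv}; 2:stugaur {Conj}; 3:stous {Verb,Adv}; 4:ler {Verb,Adv}; 5:sedeit {Noun}; 6:stugaur {Conj}; 7:preedraa {Adv}.
Position 1: tagging it Verb would leave rule 4 unsatisfiable, so it must be Adv.
Position 3: tagging it Verb would leave rule 1 unsatisfiable, so it must be Adv.
Position 4: tagging it Verb would leave rule 1 unsatisfiable, so it must be Adv.
That leaves exactly one tagging: Adv Conj Adv Adv Noun Conj Adv.
Rule-by-rule: rule 1 satisfied; rule 2 satisfied; rule 3 satisfied; rule 4 satisfied.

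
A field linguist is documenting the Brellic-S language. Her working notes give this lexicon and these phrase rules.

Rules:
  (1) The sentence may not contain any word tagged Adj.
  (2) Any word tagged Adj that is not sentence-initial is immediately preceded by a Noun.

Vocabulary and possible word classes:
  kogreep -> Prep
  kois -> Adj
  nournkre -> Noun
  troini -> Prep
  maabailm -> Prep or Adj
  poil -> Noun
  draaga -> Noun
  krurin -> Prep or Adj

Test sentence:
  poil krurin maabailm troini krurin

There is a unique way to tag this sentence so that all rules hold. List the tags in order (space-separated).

Noun Prep Prep Prep Prep

Candidates per position — 1:poil {Noun}; 2:krurin {Prep,Adj}; 3:maabailm {Prep,Adj}; 4:troini {Prep}; 5:krurin {Prep,Adj}.
At position 2, choosing Adj makes rule 1 impossible to satisfy; hence Prep.
At position 3, choosing Adj makes rule 1 impossible to satisfy; hence Prep.
At position 5, choosing Adj makes rule 1 impossible to satisfy; hence Prep.
So the tagging must be: Noun Prep Prep Prep Prep.
Verifying each rule — rule 1 holds; rule 2 holds.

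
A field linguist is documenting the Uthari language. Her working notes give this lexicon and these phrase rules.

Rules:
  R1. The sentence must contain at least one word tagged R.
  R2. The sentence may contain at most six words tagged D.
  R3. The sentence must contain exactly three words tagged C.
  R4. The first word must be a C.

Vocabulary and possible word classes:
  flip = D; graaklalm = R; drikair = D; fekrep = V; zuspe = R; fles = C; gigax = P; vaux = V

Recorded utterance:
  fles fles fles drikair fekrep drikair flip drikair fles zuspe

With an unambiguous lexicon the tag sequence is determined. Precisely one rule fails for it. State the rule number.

Fixed tagging: C C C D V D D D C R.
Applying the rules: R1 pass, R2 pass, R3 fail, R4 pass.
Only rule 3 fails.

3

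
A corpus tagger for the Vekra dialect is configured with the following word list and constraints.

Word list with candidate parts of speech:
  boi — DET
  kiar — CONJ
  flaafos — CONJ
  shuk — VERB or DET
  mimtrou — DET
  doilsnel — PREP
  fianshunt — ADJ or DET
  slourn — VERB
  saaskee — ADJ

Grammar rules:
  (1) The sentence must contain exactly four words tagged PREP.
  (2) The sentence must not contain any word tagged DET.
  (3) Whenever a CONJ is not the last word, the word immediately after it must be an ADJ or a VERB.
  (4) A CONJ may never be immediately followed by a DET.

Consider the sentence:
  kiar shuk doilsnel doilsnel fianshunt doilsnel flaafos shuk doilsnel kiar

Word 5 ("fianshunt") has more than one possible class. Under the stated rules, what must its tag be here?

Candidates per position — 1:kiar {CONJ}; 2:shuk {VERB,DET}; 3:doilsnel {PREP}; 4:doilsnel {PREP}; 5:fianshunt {ADJ,DET}; 6:doilsnel {PREP}; 7:flaafos {CONJ}; 8:shuk {VERB,DET}; 9:doilsnel {PREP}; 10:kiar {CONJ}.
At position 2, choosing DET makes rule 2 impossible to satisfy; hence VERB.
At position 5, choosing DET makes rule 2 impossible to satisfy; hence ADJ.
At position 8, choosing DET makes rule 2 impossible to satisfy; hence VERB.
The unique satisfying tagging is: CONJ VERB PREP PREP ADJ PREP CONJ VERB PREP CONJ.
Check: rule 1 ok; rule 2 ok; rule 3 ok; rule 4 ok.

ADJ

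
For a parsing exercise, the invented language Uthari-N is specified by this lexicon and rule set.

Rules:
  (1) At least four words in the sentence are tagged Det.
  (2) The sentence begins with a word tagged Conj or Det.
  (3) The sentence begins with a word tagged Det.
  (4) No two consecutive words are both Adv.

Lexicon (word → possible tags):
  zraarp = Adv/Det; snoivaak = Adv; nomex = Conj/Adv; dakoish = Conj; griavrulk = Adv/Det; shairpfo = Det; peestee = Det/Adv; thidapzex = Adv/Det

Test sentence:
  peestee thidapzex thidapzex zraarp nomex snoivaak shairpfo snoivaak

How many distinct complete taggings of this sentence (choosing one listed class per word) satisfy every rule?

4

Candidates per position — 1:peestee {Det,Adv}; 2:thidapzex {Adv,Det}; 3:thidapzex {Adv,Det}; 4:zraarp {Adv,Det}; 5:nomex {Conj,Adv}; 6:snoivaak {Adv}; 7:shairpfo {Det}; 8:snoivaak {Adv}.
There are 32 candidate sequences in total.
The sequences that satisfy every rule: Det Adv Det Det Conj Adv Det Adv; Det Det Adv Det Conj Adv Det Adv; Det Det Det Adv Conj Adv Det Adv; Det Det Det Det Conj Adv Det Adv.
Count = 4.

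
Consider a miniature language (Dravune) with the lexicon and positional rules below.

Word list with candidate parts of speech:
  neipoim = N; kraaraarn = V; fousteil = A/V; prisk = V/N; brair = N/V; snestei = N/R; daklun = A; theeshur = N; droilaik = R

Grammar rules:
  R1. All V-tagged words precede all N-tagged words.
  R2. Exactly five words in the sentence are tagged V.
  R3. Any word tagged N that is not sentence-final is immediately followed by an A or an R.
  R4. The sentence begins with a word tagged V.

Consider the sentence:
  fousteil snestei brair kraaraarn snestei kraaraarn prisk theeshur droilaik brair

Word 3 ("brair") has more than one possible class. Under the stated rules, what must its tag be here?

V

Candidates per position — 1:fousteil {A,V}; 2:snestei {N,R}; 3:brair {N,V}; 4:kraaraarn {V}; 5:snestei {N,R}; 6:kraaraarn {V}; 7:prisk {V,N}; 8:theeshur {N}; 9:droilaik {R}; 10:brair {N,V}.
Position 1: A is ruled out by rule 4; that leaves V.
Position 2: N is ruled out by rule 1; that leaves R.
Position 3: N is ruled out by rule 1; that leaves V.
Position 5: N is ruled out by rule 1; that leaves R.
Position 7: N is ruled out by rule 3; that leaves V.
Position 10: V is ruled out by rule 1; that leaves N.
So the tagging must be: V R V V R V V N R N.
Verifying each rule — rule 1 holds; rule 2 holds; rule 3 holds; rule 4 holds.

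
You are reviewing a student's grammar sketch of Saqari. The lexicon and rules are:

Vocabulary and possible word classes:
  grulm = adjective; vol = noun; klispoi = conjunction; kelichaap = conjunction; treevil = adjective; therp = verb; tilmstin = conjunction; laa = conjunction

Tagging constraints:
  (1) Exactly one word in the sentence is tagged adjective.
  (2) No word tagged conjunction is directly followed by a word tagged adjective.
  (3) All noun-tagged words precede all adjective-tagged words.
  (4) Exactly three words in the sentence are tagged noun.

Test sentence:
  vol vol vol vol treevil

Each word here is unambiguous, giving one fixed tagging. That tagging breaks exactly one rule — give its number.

4

Fixed tagging: noun noun noun noun adjective.
Rule check: R1 holds, R2 holds, R3 holds, R4 violated.
Only rule 4 fails.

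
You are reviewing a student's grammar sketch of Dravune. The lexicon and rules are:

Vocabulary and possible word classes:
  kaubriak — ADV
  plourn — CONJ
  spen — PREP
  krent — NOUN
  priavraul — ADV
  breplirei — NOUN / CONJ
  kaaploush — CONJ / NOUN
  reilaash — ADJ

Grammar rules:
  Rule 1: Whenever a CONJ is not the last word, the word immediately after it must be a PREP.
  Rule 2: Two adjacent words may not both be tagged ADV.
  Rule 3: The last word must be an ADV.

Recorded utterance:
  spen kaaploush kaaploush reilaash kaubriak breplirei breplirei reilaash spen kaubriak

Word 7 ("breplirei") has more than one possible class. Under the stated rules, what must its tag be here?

NOUN

Candidates per position — 1:spen {PREP}; 2:kaaploush {CONJ,NOUN}; 3:kaaploush {CONJ,NOUN}; 4:reilaash {ADJ}; 5:kaubriak {ADV}; 6:breplirei {NOUN,CONJ}; 7:breplirei {NOUN,CONJ}; 8:reilaash {ADJ}; 9:spen {PREP}; 10:kaubriak {ADV}.
Position 2: tagging it CONJ would leave rule 1 unsatisfiable, so it must be NOUN.
Position 3: tagging it CONJ would leave rule 1 unsatisfiable, so it must be NOUN.
Position 6: tagging it CONJ would leave rule 1 unsatisfiable, so it must be NOUN.
Position 7: tagging it CONJ would leave rule 1 unsatisfiable, so it must be NOUN.
That leaves exactly one tagging: PREP NOUN NOUN ADJ ADV NOUN NOUN ADJ PREP ADV.
Rule-by-rule: rule 1 holds; rule 2 holds; rule 3 holds.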